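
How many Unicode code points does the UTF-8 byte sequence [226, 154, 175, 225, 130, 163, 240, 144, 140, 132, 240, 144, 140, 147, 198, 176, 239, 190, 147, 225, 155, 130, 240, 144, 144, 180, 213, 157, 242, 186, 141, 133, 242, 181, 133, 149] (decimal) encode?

Byte at offset 0: 0xE2 = 11100010 → 3-byte char (#1). Advance 3.
Byte at offset 3: 0xE1 = 11100001 → 3-byte char (#2). Advance 3.
Byte at offset 6: 0xF0 = 11110000 → 4-byte char (#3). Advance 4.
Byte at offset 10: 0xF0 = 11110000 → 4-byte char (#4). Advance 4.
Byte at offset 14: 0xC6 = 11000110 → 2-byte char (#5). Advance 2.
Byte at offset 16: 0xEF = 11101111 → 3-byte char (#6). Advance 3.
Byte at offset 19: 0xE1 = 11100001 → 3-byte char (#7). Advance 3.
Byte at offset 22: 0xF0 = 11110000 → 4-byte char (#8). Advance 4.
Byte at offset 26: 0xD5 = 11010101 → 2-byte char (#9). Advance 2.
Byte at offset 28: 0xF2 = 11110010 → 4-byte char (#10). Advance 4.
Byte at offset 32: 0xF2 = 11110010 → 4-byte char (#11). Advance 4.
Reached end at offset 36 after 11 code points.

11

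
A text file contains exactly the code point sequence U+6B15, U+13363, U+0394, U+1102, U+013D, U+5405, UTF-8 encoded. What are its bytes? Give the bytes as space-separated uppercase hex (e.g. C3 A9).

U+6B15: 3-byte form → E6 AC 95.
U+13363: 4-byte form → F0 93 8D A3.
U+0394: 2-byte form → CE 94.
U+1102: 3-byte form → E1 84 82.
U+013D: 2-byte form → C4 BD.
U+5405: 3-byte form → E5 90 85.
Concatenated (17 bytes): E6 AC 95 F0 93 8D A3 CE 94 E1 84 82 C4 BD E5 90 85.

E6 AC 95 F0 93 8D A3 CE 94 E1 84 82 C4 BD E5 90 85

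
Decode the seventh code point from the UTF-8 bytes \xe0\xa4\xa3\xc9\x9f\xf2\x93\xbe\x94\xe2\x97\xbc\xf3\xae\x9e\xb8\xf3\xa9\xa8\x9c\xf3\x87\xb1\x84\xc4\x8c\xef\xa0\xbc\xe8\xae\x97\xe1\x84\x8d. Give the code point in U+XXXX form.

Offset 0: leading byte 0xE0 = 11100000 → 3-byte char #1 = E0 A4 A3.
Offset 3: leading byte 0xC9 = 11001001 → 2-byte char #2 = C9 9F.
Offset 5: leading byte 0xF2 = 11110010 → 4-byte char #3 = F2 93 BE 94.
Offset 9: leading byte 0xE2 = 11100010 → 3-byte char #4 = E2 97 BC.
Offset 12: leading byte 0xF3 = 11110011 → 4-byte char #5 = F3 AE 9E B8.
Offset 16: leading byte 0xF3 = 11110011 → 4-byte char #6 = F3 A9 A8 9C.
Offset 20: leading byte 0xF3 = 11110011 → 4-byte char #7 = F3 87 B1 84.
Leading byte 0xF3 = 11110011 matches 11110xxx → 4-byte sequence.
Byte 1: 0xF3 = 11110011, payload 011 (3 bits).
Byte 2: 0x87 = 10000111 (10xxxxxx ✓), payload 000111.
Byte 3: 0xB1 = 10110001 (10xxxxxx ✓), payload 110001.
Byte 4: 0x84 = 10000100 (10xxxxxx ✓), payload 000100.
Concatenate: 011000111110001000100 = 0xC7C44 (21 bits → U+C7C44).

U+C7C44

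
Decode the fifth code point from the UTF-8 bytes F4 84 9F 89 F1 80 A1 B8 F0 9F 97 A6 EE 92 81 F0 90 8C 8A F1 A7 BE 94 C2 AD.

U+1030A

Offset 0: leading byte 0xF4 = 11110100 → 4-byte char #1 = F4 84 9F 89.
Offset 4: leading byte 0xF1 = 11110001 → 4-byte char #2 = F1 80 A1 B8.
Offset 8: leading byte 0xF0 = 11110000 → 4-byte char #3 = F0 9F 97 A6.
Offset 12: leading byte 0xEE = 11101110 → 3-byte char #4 = EE 92 81.
Offset 15: leading byte 0xF0 = 11110000 → 4-byte char #5 = F0 90 8C 8A.
Leading byte 0xF0 = 11110000 matches 11110xxx → 4-byte sequence.
Byte 1: 0xF0 = 11110000, payload 000 (3 bits).
Byte 2: 0x90 = 10010000 (10xxxxxx ✓), payload 010000.
Byte 3: 0x8C = 10001100 (10xxxxxx ✓), payload 001100.
Byte 4: 0x8A = 10001010 (10xxxxxx ✓), payload 001010.
Concatenate: 000010000001100001010 = 0x1030A (21 bits → U+1030A).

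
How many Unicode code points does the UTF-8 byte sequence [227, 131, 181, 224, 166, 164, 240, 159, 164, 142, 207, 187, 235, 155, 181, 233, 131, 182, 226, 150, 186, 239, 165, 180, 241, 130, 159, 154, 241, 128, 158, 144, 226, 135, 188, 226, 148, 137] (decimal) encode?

Byte at offset 0: 0xE3 = 11100011 → 3-byte char (#1). Advance 3.
Byte at offset 3: 0xE0 = 11100000 → 3-byte char (#2). Advance 3.
Byte at offset 6: 0xF0 = 11110000 → 4-byte char (#3). Advance 4.
Byte at offset 10: 0xCF = 11001111 → 2-byte char (#4). Advance 2.
Byte at offset 12: 0xEB = 11101011 → 3-byte char (#5). Advance 3.
Byte at offset 15: 0xE9 = 11101001 → 3-byte char (#6). Advance 3.
Byte at offset 18: 0xE2 = 11100010 → 3-byte char (#7). Advance 3.
Byte at offset 21: 0xEF = 11101111 → 3-byte char (#8). Advance 3.
Byte at offset 24: 0xF1 = 11110001 → 4-byte char (#9). Advance 4.
Byte at offset 28: 0xF1 = 11110001 → 4-byte char (#10). Advance 4.
Byte at offset 32: 0xE2 = 11100010 → 3-byte char (#11). Advance 3.
Byte at offset 35: 0xE2 = 11100010 → 3-byte char (#12). Advance 3.
Reached end at offset 38 after 12 code points.

12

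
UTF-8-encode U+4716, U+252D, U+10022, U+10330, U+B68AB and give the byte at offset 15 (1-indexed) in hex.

0xF2

1-indexed offset 15 is 0-indexed offset 14.
U+4716 → 3-byte form E4 9C 96 at offsets 0–2.
U+252D → 3-byte form E2 94 AD at offsets 3–5.
U+10022 → 4-byte form F0 90 80 A2 at offsets 6–9.
U+10330 → 4-byte form F0 90 8C B0 at offsets 10–13.
U+B68AB → 4-byte form F2 B6 A2 AB at offsets 14–17.
Offset 14 falls in char 5's range; it's byte 1 of F2 B6 A2 AB = 0xF2.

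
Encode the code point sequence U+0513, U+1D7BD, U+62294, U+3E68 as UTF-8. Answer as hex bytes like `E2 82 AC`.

U+0513: 2-byte form → D4 93.
U+1D7BD: 4-byte form → F0 9D 9E BD.
U+62294: 4-byte form → F1 A2 8A 94.
U+3E68: 3-byte form → E3 B9 A8.
Concatenated (13 bytes): D4 93 F0 9D 9E BD F1 A2 8A 94 E3 B9 A8.

D4 93 F0 9D 9E BD F1 A2 8A 94 E3 B9 A8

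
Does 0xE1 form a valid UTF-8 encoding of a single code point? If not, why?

Leading byte 0xE1 = 11100001 → 3-byte form, but only 1 byte is present.

invalid (sequence truncated)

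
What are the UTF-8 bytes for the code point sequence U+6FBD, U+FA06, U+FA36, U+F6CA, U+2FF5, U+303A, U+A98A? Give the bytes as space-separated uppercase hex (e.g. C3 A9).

E6 BE BD EF A8 86 EF A8 B6 EF 9B 8A E2 BF B5 E3 80 BA EA A6 8A

U+6FBD: 3-byte form → E6 BE BD.
U+FA06: 3-byte form → EF A8 86.
U+FA36: 3-byte form → EF A8 B6.
U+F6CA: 3-byte form → EF 9B 8A.
U+2FF5: 3-byte form → E2 BF B5.
U+303A: 3-byte form → E3 80 BA.
U+A98A: 3-byte form → EA A6 8A.
Concatenated (21 bytes): E6 BE BD EF A8 86 EF A8 B6 EF 9B 8A E2 BF B5 E3 80 BA EA A6 8A.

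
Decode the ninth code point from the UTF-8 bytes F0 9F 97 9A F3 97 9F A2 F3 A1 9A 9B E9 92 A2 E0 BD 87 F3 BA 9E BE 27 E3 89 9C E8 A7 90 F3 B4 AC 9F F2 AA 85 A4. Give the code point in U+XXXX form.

U+89D0

Offset 0: leading byte 0xF0 = 11110000 → 4-byte char #1 = F0 9F 97 9A.
Offset 4: leading byte 0xF3 = 11110011 → 4-byte char #2 = F3 97 9F A2.
Offset 8: leading byte 0xF3 = 11110011 → 4-byte char #3 = F3 A1 9A 9B.
Offset 12: leading byte 0xE9 = 11101001 → 3-byte char #4 = E9 92 A2.
Offset 15: leading byte 0xE0 = 11100000 → 3-byte char #5 = E0 BD 87.
Offset 18: leading byte 0xF3 = 11110011 → 4-byte char #6 = F3 BA 9E BE.
Offset 22: leading byte 0x27 = 00100111 → 1-byte char #7 = 27.
Offset 23: leading byte 0xE3 = 11100011 → 3-byte char #8 = E3 89 9C.
Offset 26: leading byte 0xE8 = 11101000 → 3-byte char #9 = E8 A7 90.
Leading byte 0xE8 = 11101000 matches 1110xxxx → 3-byte sequence.
Byte 1: 0xE8 = 11101000, payload 1000 (4 bits).
Byte 2: 0xA7 = 10100111 (10xxxxxx ✓), payload 100111.
Byte 3: 0x90 = 10010000 (10xxxxxx ✓), payload 010000.
Concatenate: 1000100111010000 = 0x89D0 (16 bits → U+89D0).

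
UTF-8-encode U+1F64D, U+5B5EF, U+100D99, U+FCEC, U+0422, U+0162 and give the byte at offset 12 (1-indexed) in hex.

1-indexed offset 12 is 0-indexed offset 11.
U+1F64D → 4-byte form F0 9F 99 8D at offsets 0–3.
U+5B5EF → 4-byte form F1 9B 97 AF at offsets 4–7.
U+100D99 → 4-byte form F4 80 B6 99 at offsets 8–11.
Offset 11 falls in char 3's range; it's byte 4 of F4 80 B6 99 = 0x99.

0x99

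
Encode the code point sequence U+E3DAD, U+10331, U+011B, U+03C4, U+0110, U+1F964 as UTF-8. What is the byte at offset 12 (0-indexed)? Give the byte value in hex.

0xC4

U+E3DAD → 4-byte form F3 A3 B6 AD at offsets 0–3.
U+10331 → 4-byte form F0 90 8C B1 at offsets 4–7.
U+011B → 2-byte form C4 9B at offsets 8–9.
U+03C4 → 2-byte form CF 84 at offsets 10–11.
U+0110 → 2-byte form C4 90 at offsets 12–13.
Offset 12 falls in char 5's range; it's byte 1 of C4 90 = 0xC4.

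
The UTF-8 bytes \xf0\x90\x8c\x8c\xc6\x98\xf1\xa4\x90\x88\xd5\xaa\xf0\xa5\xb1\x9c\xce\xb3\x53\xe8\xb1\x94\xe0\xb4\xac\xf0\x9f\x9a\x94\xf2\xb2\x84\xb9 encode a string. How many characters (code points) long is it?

11

Byte at offset 0: 0xF0 = 11110000 → 4-byte char (#1). Advance 4.
Byte at offset 4: 0xC6 = 11000110 → 2-byte char (#2). Advance 2.
Byte at offset 6: 0xF1 = 11110001 → 4-byte char (#3). Advance 4.
Byte at offset 10: 0xD5 = 11010101 → 2-byte char (#4). Advance 2.
Byte at offset 12: 0xF0 = 11110000 → 4-byte char (#5). Advance 4.
Byte at offset 16: 0xCE = 11001110 → 2-byte char (#6). Advance 2.
Byte at offset 18: 0x53 = 01010011 → 1-byte char (#7). Advance 1.
Byte at offset 19: 0xE8 = 11101000 → 3-byte char (#8). Advance 3.
Byte at offset 22: 0xE0 = 11100000 → 3-byte char (#9). Advance 3.
Byte at offset 25: 0xF0 = 11110000 → 4-byte char (#10). Advance 4.
Byte at offset 29: 0xF2 = 11110010 → 4-byte char (#11). Advance 4.
Reached end at offset 33 after 11 code points.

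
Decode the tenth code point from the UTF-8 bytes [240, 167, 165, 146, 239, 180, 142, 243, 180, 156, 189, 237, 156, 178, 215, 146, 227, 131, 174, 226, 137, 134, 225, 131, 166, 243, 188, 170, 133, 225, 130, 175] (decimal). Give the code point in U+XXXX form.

U+10AF

Offset 0: leading byte 0xF0 = 11110000 → 4-byte char #1 = F0 A7 A5 92.
Offset 4: leading byte 0xEF = 11101111 → 3-byte char #2 = EF B4 8E.
Offset 7: leading byte 0xF3 = 11110011 → 4-byte char #3 = F3 B4 9C BD.
Offset 11: leading byte 0xED = 11101101 → 3-byte char #4 = ED 9C B2.
Offset 14: leading byte 0xD7 = 11010111 → 2-byte char #5 = D7 92.
Offset 16: leading byte 0xE3 = 11100011 → 3-byte char #6 = E3 83 AE.
Offset 19: leading byte 0xE2 = 11100010 → 3-byte char #7 = E2 89 86.
Offset 22: leading byte 0xE1 = 11100001 → 3-byte char #8 = E1 83 A6.
Offset 25: leading byte 0xF3 = 11110011 → 4-byte char #9 = F3 BC AA 85.
Offset 29: leading byte 0xE1 = 11100001 → 3-byte char #10 = E1 82 AF.
Leading byte 0xE1 = 11100001 matches 1110xxxx → 3-byte sequence.
Byte 1: 0xE1 = 11100001, payload 0001 (4 bits).
Byte 2: 0x82 = 10000010 (10xxxxxx ✓), payload 000010.
Byte 3: 0xAF = 10101111 (10xxxxxx ✓), payload 101111.
Concatenate: 0001000010101111 = 0x10AF (16 bits → U+10AF).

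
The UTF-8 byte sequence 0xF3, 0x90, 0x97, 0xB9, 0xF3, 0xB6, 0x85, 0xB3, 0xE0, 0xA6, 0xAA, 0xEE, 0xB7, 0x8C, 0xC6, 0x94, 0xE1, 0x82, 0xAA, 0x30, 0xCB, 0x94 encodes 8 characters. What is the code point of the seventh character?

Offset 0: leading byte 0xF3 = 11110011 → 4-byte char #1 = F3 90 97 B9.
Offset 4: leading byte 0xF3 = 11110011 → 4-byte char #2 = F3 B6 85 B3.
Offset 8: leading byte 0xE0 = 11100000 → 3-byte char #3 = E0 A6 AA.
Offset 11: leading byte 0xEE = 11101110 → 3-byte char #4 = EE B7 8C.
Offset 14: leading byte 0xC6 = 11000110 → 2-byte char #5 = C6 94.
Offset 16: leading byte 0xE1 = 11100001 → 3-byte char #6 = E1 82 AA.
Offset 19: leading byte 0x30 = 00110000 → 1-byte char #7 = 30.
Leading byte 0x30 = 00110000 matches 0xxxxxxx → 1-byte sequence.
Byte 1: 0x30 = 00110000, payload 0110000 (7 bits).
Concatenate: 0110000 = 0x30 (7 bits → U+0030).

U+0030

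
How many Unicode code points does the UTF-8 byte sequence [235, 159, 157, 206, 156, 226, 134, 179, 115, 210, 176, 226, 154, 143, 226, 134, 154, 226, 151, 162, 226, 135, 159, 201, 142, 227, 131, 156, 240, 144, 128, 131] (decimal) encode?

12

Byte at offset 0: 0xEB = 11101011 → 3-byte char (#1). Advance 3.
Byte at offset 3: 0xCE = 11001110 → 2-byte char (#2). Advance 2.
Byte at offset 5: 0xE2 = 11100010 → 3-byte char (#3). Advance 3.
Byte at offset 8: 0x73 = 01110011 → 1-byte char (#4). Advance 1.
Byte at offset 9: 0xD2 = 11010010 → 2-byte char (#5). Advance 2.
Byte at offset 11: 0xE2 = 11100010 → 3-byte char (#6). Advance 3.
Byte at offset 14: 0xE2 = 11100010 → 3-byte char (#7). Advance 3.
Byte at offset 17: 0xE2 = 11100010 → 3-byte char (#8). Advance 3.
Byte at offset 20: 0xE2 = 11100010 → 3-byte char (#9). Advance 3.
Byte at offset 23: 0xC9 = 11001001 → 2-byte char (#10). Advance 2.
Byte at offset 25: 0xE3 = 11100011 → 3-byte char (#11). Advance 3.
Byte at offset 28: 0xF0 = 11110000 → 4-byte char (#12). Advance 4.
Reached end at offset 32 after 12 code points.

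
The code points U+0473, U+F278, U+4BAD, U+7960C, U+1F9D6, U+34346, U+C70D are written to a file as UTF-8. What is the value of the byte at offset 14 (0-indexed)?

0xA7

U+0473 → 2-byte form D1 B3 at offsets 0–1.
U+F278 → 3-byte form EF 89 B8 at offsets 2–4.
U+4BAD → 3-byte form E4 AE AD at offsets 5–7.
U+7960C → 4-byte form F1 B9 98 8C at offsets 8–11.
U+1F9D6 → 4-byte form F0 9F A7 96 at offsets 12–15.
Offset 14 falls in char 5's range; it's byte 3 of F0 9F A7 96 = 0xA7.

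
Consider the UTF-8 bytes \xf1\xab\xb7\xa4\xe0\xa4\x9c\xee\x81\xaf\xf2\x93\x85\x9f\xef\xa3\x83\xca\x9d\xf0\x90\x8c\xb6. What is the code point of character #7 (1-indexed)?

Offset 0: leading byte 0xF1 = 11110001 → 4-byte char #1 = F1 AB B7 A4.
Offset 4: leading byte 0xE0 = 11100000 → 3-byte char #2 = E0 A4 9C.
Offset 7: leading byte 0xEE = 11101110 → 3-byte char #3 = EE 81 AF.
Offset 10: leading byte 0xF2 = 11110010 → 4-byte char #4 = F2 93 85 9F.
Offset 14: leading byte 0xEF = 11101111 → 3-byte char #5 = EF A3 83.
Offset 17: leading byte 0xCA = 11001010 → 2-byte char #6 = CA 9D.
Offset 19: leading byte 0xF0 = 11110000 → 4-byte char #7 = F0 90 8C B6.
Leading byte 0xF0 = 11110000 matches 11110xxx → 4-byte sequence.
Byte 1: 0xF0 = 11110000, payload 000 (3 bits).
Byte 2: 0x90 = 10010000 (10xxxxxx ✓), payload 010000.
Byte 3: 0x8C = 10001100 (10xxxxxx ✓), payload 001100.
Byte 4: 0xB6 = 10110110 (10xxxxxx ✓), payload 110110.
Concatenate: 000010000001100110110 = 0x10336 (21 bits → U+10336).

U+10336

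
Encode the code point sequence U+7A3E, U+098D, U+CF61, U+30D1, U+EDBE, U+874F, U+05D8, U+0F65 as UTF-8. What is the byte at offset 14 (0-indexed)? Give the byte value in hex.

U+7A3E → 3-byte form E7 A8 BE at offsets 0–2.
U+098D → 3-byte form E0 A6 8D at offsets 3–5.
U+CF61 → 3-byte form EC BD A1 at offsets 6–8.
U+30D1 → 3-byte form E3 83 91 at offsets 9–11.
U+EDBE → 3-byte form EE B6 BE at offsets 12–14.
Offset 14 falls in char 5's range; it's byte 3 of EE B6 BE = 0xBE.

0xBE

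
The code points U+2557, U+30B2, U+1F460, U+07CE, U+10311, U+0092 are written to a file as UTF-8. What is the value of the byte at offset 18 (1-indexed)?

0x92

1-indexed offset 18 is 0-indexed offset 17.
U+2557 → 3-byte form E2 95 97 at offsets 0–2.
U+30B2 → 3-byte form E3 82 B2 at offsets 3–5.
U+1F460 → 4-byte form F0 9F 91 A0 at offsets 6–9.
U+07CE → 2-byte form DF 8E at offsets 10–11.
U+10311 → 4-byte form F0 90 8C 91 at offsets 12–15.
U+0092 → 2-byte form C2 92 at offsets 16–17.
Offset 17 falls in char 6's range; it's byte 2 of C2 92 = 0x92.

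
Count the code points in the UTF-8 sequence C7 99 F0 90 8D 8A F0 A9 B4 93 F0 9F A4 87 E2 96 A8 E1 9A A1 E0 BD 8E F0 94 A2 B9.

Byte at offset 0: 0xC7 = 11000111 → 2-byte char (#1). Advance 2.
Byte at offset 2: 0xF0 = 11110000 → 4-byte char (#2). Advance 4.
Byte at offset 6: 0xF0 = 11110000 → 4-byte char (#3). Advance 4.
Byte at offset 10: 0xF0 = 11110000 → 4-byte char (#4). Advance 4.
Byte at offset 14: 0xE2 = 11100010 → 3-byte char (#5). Advance 3.
Byte at offset 17: 0xE1 = 11100001 → 3-byte char (#6). Advance 3.
Byte at offset 20: 0xE0 = 11100000 → 3-byte char (#7). Advance 3.
Byte at offset 23: 0xF0 = 11110000 → 4-byte char (#8). Advance 4.
Reached end at offset 27 after 8 code points.

8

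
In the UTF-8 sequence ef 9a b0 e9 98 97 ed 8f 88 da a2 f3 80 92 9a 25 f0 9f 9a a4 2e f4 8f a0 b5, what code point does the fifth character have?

Offset 0: leading byte 0xEF = 11101111 → 3-byte char #1 = EF 9A B0.
Offset 3: leading byte 0xE9 = 11101001 → 3-byte char #2 = E9 98 97.
Offset 6: leading byte 0xED = 11101101 → 3-byte char #3 = ED 8F 88.
Offset 9: leading byte 0xDA = 11011010 → 2-byte char #4 = DA A2.
Offset 11: leading byte 0xF3 = 11110011 → 4-byte char #5 = F3 80 92 9A.
Leading byte 0xF3 = 11110011 matches 11110xxx → 4-byte sequence.
Byte 1: 0xF3 = 11110011, payload 011 (3 bits).
Byte 2: 0x80 = 10000000 (10xxxxxx ✓), payload 000000.
Byte 3: 0x92 = 10010010 (10xxxxxx ✓), payload 010010.
Byte 4: 0x9A = 10011010 (10xxxxxx ✓), payload 011010.
Concatenate: 011000000010010011010 = 0xC049A (21 bits → U+C049A).

U+C049A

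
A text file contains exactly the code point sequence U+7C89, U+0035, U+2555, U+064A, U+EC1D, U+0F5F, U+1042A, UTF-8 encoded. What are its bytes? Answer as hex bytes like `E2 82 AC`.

E7 B2 89 35 E2 95 95 D9 8A EE B0 9D E0 BD 9F F0 90 90 AA

U+7C89: 3-byte form → E7 B2 89.
U+0035: 1-byte form → 35.
U+2555: 3-byte form → E2 95 95.
U+064A: 2-byte form → D9 8A.
U+EC1D: 3-byte form → EE B0 9D.
U+0F5F: 3-byte form → E0 BD 9F.
U+1042A: 4-byte form → F0 90 90 AA.
Concatenated (19 bytes): E7 B2 89 35 E2 95 95 D9 8A EE B0 9D E0 BD 9F F0 90 90 AA.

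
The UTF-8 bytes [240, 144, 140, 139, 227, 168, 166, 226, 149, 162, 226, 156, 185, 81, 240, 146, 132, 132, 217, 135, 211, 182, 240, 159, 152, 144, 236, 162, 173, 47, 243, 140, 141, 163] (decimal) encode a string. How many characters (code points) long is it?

12

Byte at offset 0: 0xF0 = 11110000 → 4-byte char (#1). Advance 4.
Byte at offset 4: 0xE3 = 11100011 → 3-byte char (#2). Advance 3.
Byte at offset 7: 0xE2 = 11100010 → 3-byte char (#3). Advance 3.
Byte at offset 10: 0xE2 = 11100010 → 3-byte char (#4). Advance 3.
Byte at offset 13: 0x51 = 01010001 → 1-byte char (#5). Advance 1.
Byte at offset 14: 0xF0 = 11110000 → 4-byte char (#6). Advance 4.
Byte at offset 18: 0xD9 = 11011001 → 2-byte char (#7). Advance 2.
Byte at offset 20: 0xD3 = 11010011 → 2-byte char (#8). Advance 2.
Byte at offset 22: 0xF0 = 11110000 → 4-byte char (#9). Advance 4.
Byte at offset 26: 0xEC = 11101100 → 3-byte char (#10). Advance 3.
Byte at offset 29: 0x2F = 00101111 → 1-byte char (#11). Advance 1.
Byte at offset 30: 0xF3 = 11110011 → 4-byte char (#12). Advance 4.
Reached end at offset 34 after 12 code points.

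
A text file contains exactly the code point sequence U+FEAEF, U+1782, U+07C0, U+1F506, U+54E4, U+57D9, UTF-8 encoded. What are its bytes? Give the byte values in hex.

U+FEAEF: 4-byte form → F3 BE AB AF.
U+1782: 3-byte form → E1 9E 82.
U+07C0: 2-byte form → DF 80.
U+1F506: 4-byte form → F0 9F 94 86.
U+54E4: 3-byte form → E5 93 A4.
U+57D9: 3-byte form → E5 9F 99.
Concatenated (19 bytes): F3 BE AB AF E1 9E 82 DF 80 F0 9F 94 86 E5 93 A4 E5 9F 99.

F3 BE AB AF E1 9E 82 DF 80 F0 9F 94 86 E5 93 A4 E5 9F 99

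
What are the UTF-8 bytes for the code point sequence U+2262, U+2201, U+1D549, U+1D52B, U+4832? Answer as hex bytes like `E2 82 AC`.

U+2262: 3-byte form → E2 89 A2.
U+2201: 3-byte form → E2 88 81.
U+1D549: 4-byte form → F0 9D 95 89.
U+1D52B: 4-byte form → F0 9D 94 AB.
U+4832: 3-byte form → E4 A0 B2.
Concatenated (17 bytes): E2 89 A2 E2 88 81 F0 9D 95 89 F0 9D 94 AB E4 A0 B2.

E2 89 A2 E2 88 81 F0 9D 95 89 F0 9D 94 AB E4 A0 B2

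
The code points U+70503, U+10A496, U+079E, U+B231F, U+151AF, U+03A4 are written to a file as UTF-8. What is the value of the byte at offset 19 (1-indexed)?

1-indexed offset 19 is 0-indexed offset 18.
U+70503 → 4-byte form F1 B0 94 83 at offsets 0–3.
U+10A496 → 4-byte form F4 8A 92 96 at offsets 4–7.
U+079E → 2-byte form DE 9E at offsets 8–9.
U+B231F → 4-byte form F2 B2 8C 9F at offsets 10–13.
U+151AF → 4-byte form F0 95 86 AF at offsets 14–17.
U+03A4 → 2-byte form CE A4 at offsets 18–19.
Offset 18 falls in char 6's range; it's byte 1 of CE A4 = 0xCE.

0xCE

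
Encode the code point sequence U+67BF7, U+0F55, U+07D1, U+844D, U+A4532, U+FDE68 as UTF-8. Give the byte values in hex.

U+67BF7: 4-byte form → F1 A7 AF B7.
U+0F55: 3-byte form → E0 BD 95.
U+07D1: 2-byte form → DF 91.
U+844D: 3-byte form → E8 91 8D.
U+A4532: 4-byte form → F2 A4 94 B2.
U+FDE68: 4-byte form → F3 BD B9 A8.
Concatenated (20 bytes): F1 A7 AF B7 E0 BD 95 DF 91 E8 91 8D F2 A4 94 B2 F3 BD B9 A8.

F1 A7 AF B7 E0 BD 95 DF 91 E8 91 8D F2 A4 94 B2 F3 BD B9 A8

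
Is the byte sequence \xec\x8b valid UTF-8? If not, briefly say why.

invalid (sequence truncated)

Leading byte 0xEC = 11101100 → 3-byte form, but only 2 bytes are present.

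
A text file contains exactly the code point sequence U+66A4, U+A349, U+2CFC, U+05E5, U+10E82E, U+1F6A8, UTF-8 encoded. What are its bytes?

U+66A4: 3-byte form → E6 9A A4.
U+A349: 3-byte form → EA 8D 89.
U+2CFC: 3-byte form → E2 B3 BC.
U+05E5: 2-byte form → D7 A5.
U+10E82E: 4-byte form → F4 8E A0 AE.
U+1F6A8: 4-byte form → F0 9F 9A A8.
Concatenated (19 bytes): E6 9A A4 EA 8D 89 E2 B3 BC D7 A5 F4 8E A0 AE F0 9F 9A A8.

E6 9A A4 EA 8D 89 E2 B3 BC D7 A5 F4 8E A0 AE F0 9F 9A A8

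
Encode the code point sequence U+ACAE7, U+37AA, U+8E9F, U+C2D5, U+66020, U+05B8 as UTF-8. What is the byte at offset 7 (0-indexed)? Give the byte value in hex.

U+ACAE7 → 4-byte form F2 AC AB A7 at offsets 0–3.
U+37AA → 3-byte form E3 9E AA at offsets 4–6.
U+8E9F → 3-byte form E8 BA 9F at offsets 7–9.
Offset 7 falls in char 3's range; it's byte 1 of E8 BA 9F = 0xE8.

0xE8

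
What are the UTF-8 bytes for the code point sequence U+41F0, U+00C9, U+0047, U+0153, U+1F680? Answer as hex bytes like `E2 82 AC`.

U+41F0: 3-byte form → E4 87 B0.
U+00C9: 2-byte form → C3 89.
U+0047: 1-byte form → 47.
U+0153: 2-byte form → C5 93.
U+1F680: 4-byte form → F0 9F 9A 80.
Concatenated (12 bytes): E4 87 B0 C3 89 47 C5 93 F0 9F 9A 80.

E4 87 B0 C3 89 47 C5 93 F0 9F 9A 80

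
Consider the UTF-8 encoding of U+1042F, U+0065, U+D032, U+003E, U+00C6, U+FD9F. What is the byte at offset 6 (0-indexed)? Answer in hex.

U+1042F → 4-byte form F0 90 90 AF at offsets 0–3.
U+0065 → 1-byte form 65 at offsets 4–4.
U+D032 → 3-byte form ED 80 B2 at offsets 5–7.
Offset 6 falls in char 3's range; it's byte 2 of ED 80 B2 = 0x80.

0x80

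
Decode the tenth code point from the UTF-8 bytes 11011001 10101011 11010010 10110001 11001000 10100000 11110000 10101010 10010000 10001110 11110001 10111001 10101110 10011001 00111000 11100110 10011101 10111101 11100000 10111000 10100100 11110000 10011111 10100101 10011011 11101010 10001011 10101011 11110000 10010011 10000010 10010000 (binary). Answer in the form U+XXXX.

U+A2EB

Offset 0: leading byte 0xD9 = 11011001 → 2-byte char #1 = D9 AB.
Offset 2: leading byte 0xD2 = 11010010 → 2-byte char #2 = D2 B1.
Offset 4: leading byte 0xC8 = 11001000 → 2-byte char #3 = C8 A0.
Offset 6: leading byte 0xF0 = 11110000 → 4-byte char #4 = F0 AA 90 8E.
Offset 10: leading byte 0xF1 = 11110001 → 4-byte char #5 = F1 B9 AE 99.
Offset 14: leading byte 0x38 = 00111000 → 1-byte char #6 = 38.
Offset 15: leading byte 0xE6 = 11100110 → 3-byte char #7 = E6 9D BD.
Offset 18: leading byte 0xE0 = 11100000 → 3-byte char #8 = E0 B8 A4.
Offset 21: leading byte 0xF0 = 11110000 → 4-byte char #9 = F0 9F A5 9B.
Offset 25: leading byte 0xEA = 11101010 → 3-byte char #10 = EA 8B AB.
Leading byte 0xEA = 11101010 matches 1110xxxx → 3-byte sequence.
Byte 1: 0xEA = 11101010, payload 1010 (4 bits).
Byte 2: 0x8B = 10001011 (10xxxxxx ✓), payload 001011.
Byte 3: 0xAB = 10101011 (10xxxxxx ✓), payload 101011.
Concatenate: 1010001011101011 = 0xA2EB (16 bits → U+A2EB).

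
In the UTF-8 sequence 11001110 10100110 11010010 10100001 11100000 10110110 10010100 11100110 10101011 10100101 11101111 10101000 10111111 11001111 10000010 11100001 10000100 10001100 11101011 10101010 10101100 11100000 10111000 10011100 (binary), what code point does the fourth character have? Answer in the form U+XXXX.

U+6AE5

Offset 0: leading byte 0xCE = 11001110 → 2-byte char #1 = CE A6.
Offset 2: leading byte 0xD2 = 11010010 → 2-byte char #2 = D2 A1.
Offset 4: leading byte 0xE0 = 11100000 → 3-byte char #3 = E0 B6 94.
Offset 7: leading byte 0xE6 = 11100110 → 3-byte char #4 = E6 AB A5.
Leading byte 0xE6 = 11100110 matches 1110xxxx → 3-byte sequence.
Byte 1: 0xE6 = 11100110, payload 0110 (4 bits).
Byte 2: 0xAB = 10101011 (10xxxxxx ✓), payload 101011.
Byte 3: 0xA5 = 10100101 (10xxxxxx ✓), payload 100101.
Concatenate: 0110101011100101 = 0x6AE5 (16 bits → U+6AE5).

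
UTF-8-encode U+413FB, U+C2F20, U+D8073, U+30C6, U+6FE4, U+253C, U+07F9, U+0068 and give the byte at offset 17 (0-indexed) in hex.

U+413FB → 4-byte form F1 81 8F BB at offsets 0–3.
U+C2F20 → 4-byte form F3 82 BC A0 at offsets 4–7.
U+D8073 → 4-byte form F3 98 81 B3 at offsets 8–11.
U+30C6 → 3-byte form E3 83 86 at offsets 12–14.
U+6FE4 → 3-byte form E6 BF A4 at offsets 15–17.
Offset 17 falls in char 5's range; it's byte 3 of E6 BF A4 = 0xA4.

0xA4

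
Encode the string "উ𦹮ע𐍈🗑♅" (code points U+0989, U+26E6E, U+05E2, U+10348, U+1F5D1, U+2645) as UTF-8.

E0 A6 89 F0 A6 B9 AE D7 A2 F0 90 8D 88 F0 9F 97 91 E2 99 85

U+0989: 3-byte form → E0 A6 89.
U+26E6E: 4-byte form → F0 A6 B9 AE.
U+05E2: 2-byte form → D7 A2.
U+10348: 4-byte form → F0 90 8D 88.
U+1F5D1: 4-byte form → F0 9F 97 91.
U+2645: 3-byte form → E2 99 85.
Concatenated (20 bytes): E0 A6 89 F0 A6 B9 AE D7 A2 F0 90 8D 88 F0 9F 97 91 E2 99 85.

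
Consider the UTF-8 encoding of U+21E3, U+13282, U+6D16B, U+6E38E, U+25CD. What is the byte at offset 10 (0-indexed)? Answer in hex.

0xAB

U+21E3 → 3-byte form E2 87 A3 at offsets 0–2.
U+13282 → 4-byte form F0 93 8A 82 at offsets 3–6.
U+6D16B → 4-byte form F1 AD 85 AB at offsets 7–10.
Offset 10 falls in char 3's range; it's byte 4 of F1 AD 85 AB = 0xAB.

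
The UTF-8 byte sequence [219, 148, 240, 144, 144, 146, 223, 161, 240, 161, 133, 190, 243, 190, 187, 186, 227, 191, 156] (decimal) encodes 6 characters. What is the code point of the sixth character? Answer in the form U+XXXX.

Offset 0: leading byte 0xDB = 11011011 → 2-byte char #1 = DB 94.
Offset 2: leading byte 0xF0 = 11110000 → 4-byte char #2 = F0 90 90 92.
Offset 6: leading byte 0xDF = 11011111 → 2-byte char #3 = DF A1.
Offset 8: leading byte 0xF0 = 11110000 → 4-byte char #4 = F0 A1 85 BE.
Offset 12: leading byte 0xF3 = 11110011 → 4-byte char #5 = F3 BE BB BA.
Offset 16: leading byte 0xE3 = 11100011 → 3-byte char #6 = E3 BF 9C.
Leading byte 0xE3 = 11100011 matches 1110xxxx → 3-byte sequence.
Byte 1: 0xE3 = 11100011, payload 0011 (4 bits).
Byte 2: 0xBF = 10111111 (10xxxxxx ✓), payload 111111.
Byte 3: 0x9C = 10011100 (10xxxxxx ✓), payload 011100.
Concatenate: 0011111111011100 = 0x3FDC (16 bits → U+3FDC).

U+3FDC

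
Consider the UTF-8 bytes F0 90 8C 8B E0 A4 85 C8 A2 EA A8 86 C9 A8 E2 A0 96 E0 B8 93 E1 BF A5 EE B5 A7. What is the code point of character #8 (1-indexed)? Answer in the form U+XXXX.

Offset 0: leading byte 0xF0 = 11110000 → 4-byte char #1 = F0 90 8C 8B.
Offset 4: leading byte 0xE0 = 11100000 → 3-byte char #2 = E0 A4 85.
Offset 7: leading byte 0xC8 = 11001000 → 2-byte char #3 = C8 A2.
Offset 9: leading byte 0xEA = 11101010 → 3-byte char #4 = EA A8 86.
Offset 12: leading byte 0xC9 = 11001001 → 2-byte char #5 = C9 A8.
Offset 14: leading byte 0xE2 = 11100010 → 3-byte char #6 = E2 A0 96.
Offset 17: leading byte 0xE0 = 11100000 → 3-byte char #7 = E0 B8 93.
Offset 20: leading byte 0xE1 = 11100001 → 3-byte char #8 = E1 BF A5.
Leading byte 0xE1 = 11100001 matches 1110xxxx → 3-byte sequence.
Byte 1: 0xE1 = 11100001, payload 0001 (4 bits).
Byte 2: 0xBF = 10111111 (10xxxxxx ✓), payload 111111.
Byte 3: 0xA5 = 10100101 (10xxxxxx ✓), payload 100101.
Concatenate: 0001111111100101 = 0x1FE5 (16 bits → U+1FE5).

U+1FE5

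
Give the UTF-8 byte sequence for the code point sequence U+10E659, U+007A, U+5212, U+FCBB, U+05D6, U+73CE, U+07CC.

U+10E659: 4-byte form → F4 8E 99 99.
U+007A: 1-byte form → 7A.
U+5212: 3-byte form → E5 88 92.
U+FCBB: 3-byte form → EF B2 BB.
U+05D6: 2-byte form → D7 96.
U+73CE: 3-byte form → E7 8F 8E.
U+07CC: 2-byte form → DF 8C.
Concatenated (18 bytes): F4 8E 99 99 7A E5 88 92 EF B2 BB D7 96 E7 8F 8E DF 8C.

F4 8E 99 99 7A E5 88 92 EF B2 BB D7 96 E7 8F 8E DF 8C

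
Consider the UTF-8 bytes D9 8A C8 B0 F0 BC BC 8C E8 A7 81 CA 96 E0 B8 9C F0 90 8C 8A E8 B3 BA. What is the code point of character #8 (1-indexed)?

U+8CFA

Offset 0: leading byte 0xD9 = 11011001 → 2-byte char #1 = D9 8A.
Offset 2: leading byte 0xC8 = 11001000 → 2-byte char #2 = C8 B0.
Offset 4: leading byte 0xF0 = 11110000 → 4-byte char #3 = F0 BC BC 8C.
Offset 8: leading byte 0xE8 = 11101000 → 3-byte char #4 = E8 A7 81.
Offset 11: leading byte 0xCA = 11001010 → 2-byte char #5 = CA 96.
Offset 13: leading byte 0xE0 = 11100000 → 3-byte char #6 = E0 B8 9C.
Offset 16: leading byte 0xF0 = 11110000 → 4-byte char #7 = F0 90 8C 8A.
Offset 20: leading byte 0xE8 = 11101000 → 3-byte char #8 = E8 B3 BA.
Leading byte 0xE8 = 11101000 matches 1110xxxx → 3-byte sequence.
Byte 1: 0xE8 = 11101000, payload 1000 (4 bits).
Byte 2: 0xB3 = 10110011 (10xxxxxx ✓), payload 110011.
Byte 3: 0xBA = 10111010 (10xxxxxx ✓), payload 111010.
Concatenate: 1000110011111010 = 0x8CFA (16 bits → U+8CFA).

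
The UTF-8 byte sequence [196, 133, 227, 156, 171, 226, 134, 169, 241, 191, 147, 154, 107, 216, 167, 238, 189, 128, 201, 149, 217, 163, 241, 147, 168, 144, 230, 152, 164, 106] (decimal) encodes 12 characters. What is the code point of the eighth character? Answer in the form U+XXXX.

Offset 0: leading byte 0xC4 = 11000100 → 2-byte char #1 = C4 85.
Offset 2: leading byte 0xE3 = 11100011 → 3-byte char #2 = E3 9C AB.
Offset 5: leading byte 0xE2 = 11100010 → 3-byte char #3 = E2 86 A9.
Offset 8: leading byte 0xF1 = 11110001 → 4-byte char #4 = F1 BF 93 9A.
Offset 12: leading byte 0x6B = 01101011 → 1-byte char #5 = 6B.
Offset 13: leading byte 0xD8 = 11011000 → 2-byte char #6 = D8 A7.
Offset 15: leading byte 0xEE = 11101110 → 3-byte char #7 = EE BD 80.
Offset 18: leading byte 0xC9 = 11001001 → 2-byte char #8 = C9 95.
Leading byte 0xC9 = 11001001 matches 110xxxxx → 2-byte sequence.
Byte 1: 0xC9 = 11001001, payload 01001 (5 bits).
Byte 2: 0x95 = 10010101 (10xxxxxx ✓), payload 010101.
Concatenate: 01001010101 = 0x255 (11 bits → U+0255).

U+0255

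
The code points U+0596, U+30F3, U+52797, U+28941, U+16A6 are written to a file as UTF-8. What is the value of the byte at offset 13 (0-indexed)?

0xE1

U+0596 → 2-byte form D6 96 at offsets 0–1.
U+30F3 → 3-byte form E3 83 B3 at offsets 2–4.
U+52797 → 4-byte form F1 92 9E 97 at offsets 5–8.
U+28941 → 4-byte form F0 A8 A5 81 at offsets 9–12.
U+16A6 → 3-byte form E1 9A A6 at offsets 13–15.
Offset 13 falls in char 5's range; it's byte 1 of E1 9A A6 = 0xE1.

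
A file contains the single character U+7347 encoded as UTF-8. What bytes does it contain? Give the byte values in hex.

U+7347 = 0x7347 = 29511 decimal. In range U+0800–U+FFFF → 3-byte form: 1110xxxx 10xxxxxx 10xxxxxx.
Binary (16 bits): 0111001101000111.
Split 4+6+6: 0111 | 001101 | 000111.
Byte 1: 11100111 = 0xE7.
Byte 2: 10001101 = 0x8D.
Byte 3: 10000111 = 0x87.

E7 8D 87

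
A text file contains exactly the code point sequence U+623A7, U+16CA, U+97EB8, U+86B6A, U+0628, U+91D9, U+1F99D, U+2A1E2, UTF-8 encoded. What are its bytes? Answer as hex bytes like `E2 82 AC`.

F1 A2 8E A7 E1 9B 8A F2 97 BA B8 F2 86 AD AA D8 A8 E9 87 99 F0 9F A6 9D F0 AA 87 A2

U+623A7: 4-byte form → F1 A2 8E A7.
U+16CA: 3-byte form → E1 9B 8A.
U+97EB8: 4-byte form → F2 97 BA B8.
U+86B6A: 4-byte form → F2 86 AD AA.
U+0628: 2-byte form → D8 A8.
U+91D9: 3-byte form → E9 87 99.
U+1F99D: 4-byte form → F0 9F A6 9D.
U+2A1E2: 4-byte form → F0 AA 87 A2.
Concatenated (28 bytes): F1 A2 8E A7 E1 9B 8A F2 97 BA B8 F2 86 AD AA D8 A8 E9 87 99 F0 9F A6 9D F0 AA 87 A2.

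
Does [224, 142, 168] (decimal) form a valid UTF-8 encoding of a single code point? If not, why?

Leading byte 0xE0 = 11100000 → 3-byte form.
Continuation bytes all match 10xxxxxx. Payload decodes to 0x3A8.
But 0x3A8 < 0x800, the minimum for a 3-byte sequence — this is an overlong encoding.

invalid (overlong encoding)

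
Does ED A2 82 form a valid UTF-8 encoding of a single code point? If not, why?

Structurally a 3-byte sequence; payload = 0xD882.
But 0xD882 is in U+D800–U+DFFF, the surrogate range. Surrogates are not Unicode scalar values and are forbidden in UTF-8.

invalid (encodes a surrogate (U+D800–U+DFFF))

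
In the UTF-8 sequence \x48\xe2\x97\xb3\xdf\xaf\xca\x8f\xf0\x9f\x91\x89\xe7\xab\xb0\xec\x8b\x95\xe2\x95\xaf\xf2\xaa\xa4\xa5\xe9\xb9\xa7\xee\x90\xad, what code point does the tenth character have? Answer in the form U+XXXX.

U+9E67

Offset 0: leading byte 0x48 = 01001000 → 1-byte char #1 = 48.
Offset 1: leading byte 0xE2 = 11100010 → 3-byte char #2 = E2 97 B3.
Offset 4: leading byte 0xDF = 11011111 → 2-byte char #3 = DF AF.
Offset 6: leading byte 0xCA = 11001010 → 2-byte char #4 = CA 8F.
Offset 8: leading byte 0xF0 = 11110000 → 4-byte char #5 = F0 9F 91 89.
Offset 12: leading byte 0xE7 = 11100111 → 3-byte char #6 = E7 AB B0.
Offset 15: leading byte 0xEC = 11101100 → 3-byte char #7 = EC 8B 95.
Offset 18: leading byte 0xE2 = 11100010 → 3-byte char #8 = E2 95 AF.
Offset 21: leading byte 0xF2 = 11110010 → 4-byte char #9 = F2 AA A4 A5.
Offset 25: leading byte 0xE9 = 11101001 → 3-byte char #10 = E9 B9 A7.
Leading byte 0xE9 = 11101001 matches 1110xxxx → 3-byte sequence.
Byte 1: 0xE9 = 11101001, payload 1001 (4 bits).
Byte 2: 0xB9 = 10111001 (10xxxxxx ✓), payload 111001.
Byte 3: 0xA7 = 10100111 (10xxxxxx ✓), payload 100111.
Concatenate: 1001111001100111 = 0x9E67 (16 bits → U+9E67).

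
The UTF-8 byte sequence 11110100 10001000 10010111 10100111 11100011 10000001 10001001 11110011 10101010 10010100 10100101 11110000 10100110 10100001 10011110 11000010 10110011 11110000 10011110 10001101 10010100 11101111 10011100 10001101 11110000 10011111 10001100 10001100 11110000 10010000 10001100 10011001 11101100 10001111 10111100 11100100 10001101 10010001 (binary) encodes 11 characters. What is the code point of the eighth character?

U+1F30C

Offset 0: leading byte 0xF4 = 11110100 → 4-byte char #1 = F4 88 97 A7.
Offset 4: leading byte 0xE3 = 11100011 → 3-byte char #2 = E3 81 89.
Offset 7: leading byte 0xF3 = 11110011 → 4-byte char #3 = F3 AA 94 A5.
Offset 11: leading byte 0xF0 = 11110000 → 4-byte char #4 = F0 A6 A1 9E.
Offset 15: leading byte 0xC2 = 11000010 → 2-byte char #5 = C2 B3.
Offset 17: leading byte 0xF0 = 11110000 → 4-byte char #6 = F0 9E 8D 94.
Offset 21: leading byte 0xEF = 11101111 → 3-byte char #7 = EF 9C 8D.
Offset 24: leading byte 0xF0 = 11110000 → 4-byte char #8 = F0 9F 8C 8C.
Leading byte 0xF0 = 11110000 matches 11110xxx → 4-byte sequence.
Byte 1: 0xF0 = 11110000, payload 000 (3 bits).
Byte 2: 0x9F = 10011111 (10xxxxxx ✓), payload 011111.
Byte 3: 0x8C = 10001100 (10xxxxxx ✓), payload 001100.
Byte 4: 0x8C = 10001100 (10xxxxxx ✓), payload 001100.
Concatenate: 000011111001100001100 = 0x1F30C (21 bits → U+1F30C).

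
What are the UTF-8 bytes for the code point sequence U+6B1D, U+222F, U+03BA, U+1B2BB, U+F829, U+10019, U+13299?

U+6B1D: 3-byte form → E6 AC 9D.
U+222F: 3-byte form → E2 88 AF.
U+03BA: 2-byte form → CE BA.
U+1B2BB: 4-byte form → F0 9B 8A BB.
U+F829: 3-byte form → EF A0 A9.
U+10019: 4-byte form → F0 90 80 99.
U+13299: 4-byte form → F0 93 8A 99.
Concatenated (23 bytes): E6 AC 9D E2 88 AF CE BA F0 9B 8A BB EF A0 A9 F0 90 80 99 F0 93 8A 99.

E6 AC 9D E2 88 AF CE BA F0 9B 8A BB EF A0 A9 F0 90 80 99 F0 93 8A 99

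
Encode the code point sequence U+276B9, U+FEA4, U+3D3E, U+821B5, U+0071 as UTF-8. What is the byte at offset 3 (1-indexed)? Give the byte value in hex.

0x9A

1-indexed offset 3 is 0-indexed offset 2.
U+276B9 → 4-byte form F0 A7 9A B9 at offsets 0–3.
Offset 2 falls in char 1's range; it's byte 3 of F0 A7 9A B9 = 0x9A.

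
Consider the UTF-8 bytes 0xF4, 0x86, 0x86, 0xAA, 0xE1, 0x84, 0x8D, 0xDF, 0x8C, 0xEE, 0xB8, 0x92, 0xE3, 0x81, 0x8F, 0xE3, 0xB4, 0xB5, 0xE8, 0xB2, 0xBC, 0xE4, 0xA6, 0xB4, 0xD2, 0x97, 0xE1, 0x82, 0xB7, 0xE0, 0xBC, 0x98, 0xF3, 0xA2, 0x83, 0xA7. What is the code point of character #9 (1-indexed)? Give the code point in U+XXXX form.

Offset 0: leading byte 0xF4 = 11110100 → 4-byte char #1 = F4 86 86 AA.
Offset 4: leading byte 0xE1 = 11100001 → 3-byte char #2 = E1 84 8D.
Offset 7: leading byte 0xDF = 11011111 → 2-byte char #3 = DF 8C.
Offset 9: leading byte 0xEE = 11101110 → 3-byte char #4 = EE B8 92.
Offset 12: leading byte 0xE3 = 11100011 → 3-byte char #5 = E3 81 8F.
Offset 15: leading byte 0xE3 = 11100011 → 3-byte char #6 = E3 B4 B5.
Offset 18: leading byte 0xE8 = 11101000 → 3-byte char #7 = E8 B2 BC.
Offset 21: leading byte 0xE4 = 11100100 → 3-byte char #8 = E4 A6 B4.
Offset 24: leading byte 0xD2 = 11010010 → 2-byte char #9 = D2 97.
Leading byte 0xD2 = 11010010 matches 110xxxxx → 2-byte sequence.
Byte 1: 0xD2 = 11010010, payload 10010 (5 bits).
Byte 2: 0x97 = 10010111 (10xxxxxx ✓), payload 010111.
Concatenate: 10010010111 = 0x497 (11 bits → U+0497).

U+0497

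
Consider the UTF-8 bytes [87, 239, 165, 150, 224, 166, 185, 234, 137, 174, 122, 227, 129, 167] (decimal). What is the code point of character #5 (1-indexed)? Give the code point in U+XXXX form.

U+007A

Offset 0: leading byte 0x57 = 01010111 → 1-byte char #1 = 57.
Offset 1: leading byte 0xEF = 11101111 → 3-byte char #2 = EF A5 96.
Offset 4: leading byte 0xE0 = 11100000 → 3-byte char #3 = E0 A6 B9.
Offset 7: leading byte 0xEA = 11101010 → 3-byte char #4 = EA 89 AE.
Offset 10: leading byte 0x7A = 01111010 → 1-byte char #5 = 7A.
Leading byte 0x7A = 01111010 matches 0xxxxxxx → 1-byte sequence.
Byte 1: 0x7A = 01111010, payload 1111010 (7 bits).
Concatenate: 1111010 = 0x7A (7 bits → U+007A).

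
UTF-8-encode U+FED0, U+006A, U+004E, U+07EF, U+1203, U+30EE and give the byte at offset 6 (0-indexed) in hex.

0xAF

U+FED0 → 3-byte form EF BB 90 at offsets 0–2.
U+006A → 1-byte form 6A at offsets 3–3.
U+004E → 1-byte form 4E at offsets 4–4.
U+07EF → 2-byte form DF AF at offsets 5–6.
Offset 6 falls in char 4's range; it's byte 2 of DF AF = 0xAF.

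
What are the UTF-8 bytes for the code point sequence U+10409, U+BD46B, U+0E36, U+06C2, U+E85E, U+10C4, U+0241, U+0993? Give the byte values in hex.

F0 90 90 89 F2 BD 91 AB E0 B8 B6 DB 82 EE A1 9E E1 83 84 C9 81 E0 A6 93

U+10409: 4-byte form → F0 90 90 89.
U+BD46B: 4-byte form → F2 BD 91 AB.
U+0E36: 3-byte form → E0 B8 B6.
U+06C2: 2-byte form → DB 82.
U+E85E: 3-byte form → EE A1 9E.
U+10C4: 3-byte form → E1 83 84.
U+0241: 2-byte form → C9 81.
U+0993: 3-byte form → E0 A6 93.
Concatenated (24 bytes): F0 90 90 89 F2 BD 91 AB E0 B8 B6 DB 82 EE A1 9E E1 83 84 C9 81 E0 A6 93.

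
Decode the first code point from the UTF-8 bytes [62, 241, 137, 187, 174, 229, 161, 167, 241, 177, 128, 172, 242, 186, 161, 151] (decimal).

Offset 0: leading byte 0x3E = 00111110 → 1-byte char #1 = 3E.
Leading byte 0x3E = 00111110 matches 0xxxxxxx → 1-byte sequence.
Byte 1: 0x3E = 00111110, payload 0111110 (7 bits).
Concatenate: 0111110 = 0x3E (7 bits → U+003E).

U+003E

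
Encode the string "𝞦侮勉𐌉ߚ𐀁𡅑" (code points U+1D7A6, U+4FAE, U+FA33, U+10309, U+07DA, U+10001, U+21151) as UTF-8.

F0 9D 9E A6 E4 BE AE EF A8 B3 F0 90 8C 89 DF 9A F0 90 80 81 F0 A1 85 91

U+1D7A6: 4-byte form → F0 9D 9E A6.
U+4FAE: 3-byte form → E4 BE AE.
U+FA33: 3-byte form → EF A8 B3.
U+10309: 4-byte form → F0 90 8C 89.
U+07DA: 2-byte form → DF 9A.
U+10001: 4-byte form → F0 90 80 81.
U+21151: 4-byte form → F0 A1 85 91.
Concatenated (24 bytes): F0 9D 9E A6 E4 BE AE EF A8 B3 F0 90 8C 89 DF 9A F0 90 80 81 F0 A1 85 91.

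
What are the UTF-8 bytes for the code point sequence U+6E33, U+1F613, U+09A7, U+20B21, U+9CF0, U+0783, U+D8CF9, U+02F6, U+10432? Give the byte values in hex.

U+6E33: 3-byte form → E6 B8 B3.
U+1F613: 4-byte form → F0 9F 98 93.
U+09A7: 3-byte form → E0 A6 A7.
U+20B21: 4-byte form → F0 A0 AC A1.
U+9CF0: 3-byte form → E9 B3 B0.
U+0783: 2-byte form → DE 83.
U+D8CF9: 4-byte form → F3 98 B3 B9.
U+02F6: 2-byte form → CB B6.
U+10432: 4-byte form → F0 90 90 B2.
Concatenated (29 bytes): E6 B8 B3 F0 9F 98 93 E0 A6 A7 F0 A0 AC A1 E9 B3 B0 DE 83 F3 98 B3 B9 CB B6 F0 90 90 B2.

E6 B8 B3 F0 9F 98 93 E0 A6 A7 F0 A0 AC A1 E9 B3 B0 DE 83 F3 98 B3 B9 CB B6 F0 90 90 B2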